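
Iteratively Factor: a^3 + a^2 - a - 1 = (a + 1)*(a^2 - 1) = (a - 1)*(a + 1)*(a + 1)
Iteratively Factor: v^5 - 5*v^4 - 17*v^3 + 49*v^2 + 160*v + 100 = (v - 5)*(v^4 - 17*v^2 - 36*v - 20) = (v - 5)*(v + 2)*(v^3 - 2*v^2 - 13*v - 10) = (v - 5)*(v + 1)*(v + 2)*(v^2 - 3*v - 10) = (v - 5)*(v + 1)*(v + 2)^2*(v - 5)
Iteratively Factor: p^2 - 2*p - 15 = (p + 3)*(p - 5)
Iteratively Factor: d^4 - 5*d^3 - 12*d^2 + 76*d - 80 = (d - 5)*(d^3 - 12*d + 16) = (d - 5)*(d - 2)*(d^2 + 2*d - 8) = (d - 5)*(d - 2)^2*(d + 4)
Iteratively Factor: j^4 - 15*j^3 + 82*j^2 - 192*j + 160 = (j - 4)*(j^3 - 11*j^2 + 38*j - 40) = (j - 4)^2*(j^2 - 7*j + 10) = (j - 5)*(j - 4)^2*(j - 2)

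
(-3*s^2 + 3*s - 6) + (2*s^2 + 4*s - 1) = -s^2 + 7*s - 7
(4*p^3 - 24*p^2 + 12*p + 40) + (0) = 4*p^3 - 24*p^2 + 12*p + 40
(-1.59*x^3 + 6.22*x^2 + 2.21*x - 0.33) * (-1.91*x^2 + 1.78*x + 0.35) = 3.0369*x^5 - 14.7104*x^4 + 6.294*x^3 + 6.7411*x^2 + 0.1861*x - 0.1155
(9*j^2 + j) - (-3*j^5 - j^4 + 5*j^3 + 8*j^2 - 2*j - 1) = 3*j^5 + j^4 - 5*j^3 + j^2 + 3*j + 1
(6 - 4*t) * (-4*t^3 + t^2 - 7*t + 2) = 16*t^4 - 28*t^3 + 34*t^2 - 50*t + 12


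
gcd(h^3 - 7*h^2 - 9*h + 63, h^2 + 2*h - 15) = h - 3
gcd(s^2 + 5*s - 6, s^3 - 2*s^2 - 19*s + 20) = s - 1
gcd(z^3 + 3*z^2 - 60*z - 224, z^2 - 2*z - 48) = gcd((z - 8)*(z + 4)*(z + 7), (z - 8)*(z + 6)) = z - 8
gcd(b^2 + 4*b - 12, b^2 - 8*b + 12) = b - 2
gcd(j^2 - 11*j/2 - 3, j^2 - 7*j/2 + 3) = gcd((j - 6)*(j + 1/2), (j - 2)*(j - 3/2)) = 1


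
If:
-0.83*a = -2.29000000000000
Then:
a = 2.76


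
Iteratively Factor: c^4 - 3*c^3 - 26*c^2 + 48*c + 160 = (c - 4)*(c^3 + c^2 - 22*c - 40) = (c - 4)*(c + 2)*(c^2 - c - 20) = (c - 4)*(c + 2)*(c + 4)*(c - 5)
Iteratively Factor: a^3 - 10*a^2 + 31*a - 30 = (a - 2)*(a^2 - 8*a + 15) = (a - 3)*(a - 2)*(a - 5)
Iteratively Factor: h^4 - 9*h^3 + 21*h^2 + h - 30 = (h - 2)*(h^3 - 7*h^2 + 7*h + 15) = (h - 3)*(h - 2)*(h^2 - 4*h - 5) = (h - 5)*(h - 3)*(h - 2)*(h + 1)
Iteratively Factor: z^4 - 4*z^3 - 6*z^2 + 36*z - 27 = (z - 3)*(z^3 - z^2 - 9*z + 9) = (z - 3)*(z - 1)*(z^2 - 9) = (z - 3)^2*(z - 1)*(z + 3)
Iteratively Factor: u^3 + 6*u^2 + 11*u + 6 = (u + 2)*(u^2 + 4*u + 3) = (u + 2)*(u + 3)*(u + 1)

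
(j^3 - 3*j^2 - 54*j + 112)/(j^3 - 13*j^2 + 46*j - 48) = (j + 7)/(j - 3)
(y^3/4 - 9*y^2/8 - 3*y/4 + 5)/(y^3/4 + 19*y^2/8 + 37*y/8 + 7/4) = (2*y^2 - 13*y + 20)/(2*y^2 + 15*y + 7)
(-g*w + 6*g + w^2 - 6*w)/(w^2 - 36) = (-g + w)/(w + 6)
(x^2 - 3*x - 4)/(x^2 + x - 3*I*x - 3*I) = (x - 4)/(x - 3*I)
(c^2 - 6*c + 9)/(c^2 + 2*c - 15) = (c - 3)/(c + 5)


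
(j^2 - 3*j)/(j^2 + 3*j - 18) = j/(j + 6)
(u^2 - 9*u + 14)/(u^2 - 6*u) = (u^2 - 9*u + 14)/(u*(u - 6))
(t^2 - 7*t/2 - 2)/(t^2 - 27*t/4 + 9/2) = 2*(2*t^2 - 7*t - 4)/(4*t^2 - 27*t + 18)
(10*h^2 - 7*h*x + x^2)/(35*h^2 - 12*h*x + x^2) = (-2*h + x)/(-7*h + x)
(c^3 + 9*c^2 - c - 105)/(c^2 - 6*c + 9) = (c^2 + 12*c + 35)/(c - 3)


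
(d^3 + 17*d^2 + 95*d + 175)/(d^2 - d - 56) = (d^2 + 10*d + 25)/(d - 8)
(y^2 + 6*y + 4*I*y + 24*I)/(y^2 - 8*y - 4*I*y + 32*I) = (y^2 + y*(6 + 4*I) + 24*I)/(y^2 + y*(-8 - 4*I) + 32*I)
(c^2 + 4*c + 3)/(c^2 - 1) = (c + 3)/(c - 1)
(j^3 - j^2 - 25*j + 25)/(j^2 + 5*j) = j - 6 + 5/j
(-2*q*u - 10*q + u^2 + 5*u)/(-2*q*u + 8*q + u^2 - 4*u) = (u + 5)/(u - 4)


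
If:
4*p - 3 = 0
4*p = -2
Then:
No Solution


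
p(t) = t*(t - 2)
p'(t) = 2*t - 2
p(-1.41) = 4.81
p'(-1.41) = -4.82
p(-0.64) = 1.69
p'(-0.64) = -3.28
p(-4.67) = 31.15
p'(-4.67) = -11.34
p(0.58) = -0.82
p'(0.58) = -0.84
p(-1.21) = 3.88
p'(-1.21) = -4.42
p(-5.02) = 35.24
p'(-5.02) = -12.04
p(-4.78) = 32.41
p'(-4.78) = -11.56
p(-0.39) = 0.93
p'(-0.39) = -2.78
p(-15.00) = 255.00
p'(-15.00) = -32.00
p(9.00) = 63.00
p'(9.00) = 16.00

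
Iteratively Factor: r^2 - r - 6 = (r - 3)*(r + 2)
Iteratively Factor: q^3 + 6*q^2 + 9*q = (q + 3)*(q^2 + 3*q) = (q + 3)^2*(q)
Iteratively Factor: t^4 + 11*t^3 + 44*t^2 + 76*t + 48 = (t + 3)*(t^3 + 8*t^2 + 20*t + 16) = (t + 2)*(t + 3)*(t^2 + 6*t + 8) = (t + 2)^2*(t + 3)*(t + 4)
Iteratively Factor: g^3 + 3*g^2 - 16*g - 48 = (g + 3)*(g^2 - 16) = (g - 4)*(g + 3)*(g + 4)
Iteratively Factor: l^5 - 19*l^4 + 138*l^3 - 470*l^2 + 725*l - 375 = (l - 5)*(l^4 - 14*l^3 + 68*l^2 - 130*l + 75) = (l - 5)^2*(l^3 - 9*l^2 + 23*l - 15) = (l - 5)^2*(l - 3)*(l^2 - 6*l + 5) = (l - 5)^2*(l - 3)*(l - 1)*(l - 5)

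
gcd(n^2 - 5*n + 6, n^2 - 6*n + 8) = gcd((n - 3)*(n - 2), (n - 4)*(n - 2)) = n - 2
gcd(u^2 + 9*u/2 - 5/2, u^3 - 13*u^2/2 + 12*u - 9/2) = u - 1/2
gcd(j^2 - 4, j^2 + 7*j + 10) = j + 2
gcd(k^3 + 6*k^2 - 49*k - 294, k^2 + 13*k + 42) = k^2 + 13*k + 42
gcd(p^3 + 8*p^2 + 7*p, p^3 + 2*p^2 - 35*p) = p^2 + 7*p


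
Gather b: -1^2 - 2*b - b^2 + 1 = -b^2 - 2*b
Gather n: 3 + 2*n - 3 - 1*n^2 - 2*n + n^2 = 0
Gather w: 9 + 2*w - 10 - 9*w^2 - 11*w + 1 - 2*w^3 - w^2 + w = -2*w^3 - 10*w^2 - 8*w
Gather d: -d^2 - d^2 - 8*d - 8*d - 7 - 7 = -2*d^2 - 16*d - 14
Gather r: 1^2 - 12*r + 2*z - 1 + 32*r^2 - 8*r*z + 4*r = 32*r^2 + r*(-8*z - 8) + 2*z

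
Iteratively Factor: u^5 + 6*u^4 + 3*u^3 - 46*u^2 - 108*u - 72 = (u + 3)*(u^4 + 3*u^3 - 6*u^2 - 28*u - 24) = (u - 3)*(u + 3)*(u^3 + 6*u^2 + 12*u + 8) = (u - 3)*(u + 2)*(u + 3)*(u^2 + 4*u + 4) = (u - 3)*(u + 2)^2*(u + 3)*(u + 2)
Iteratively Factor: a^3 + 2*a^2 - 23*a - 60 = (a - 5)*(a^2 + 7*a + 12) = (a - 5)*(a + 3)*(a + 4)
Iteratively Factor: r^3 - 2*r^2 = (r)*(r^2 - 2*r) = r^2*(r - 2)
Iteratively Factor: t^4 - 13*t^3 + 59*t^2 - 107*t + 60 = (t - 5)*(t^3 - 8*t^2 + 19*t - 12) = (t - 5)*(t - 4)*(t^2 - 4*t + 3) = (t - 5)*(t - 4)*(t - 3)*(t - 1)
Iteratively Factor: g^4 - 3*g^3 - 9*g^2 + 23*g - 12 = (g - 1)*(g^3 - 2*g^2 - 11*g + 12) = (g - 1)*(g + 3)*(g^2 - 5*g + 4) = (g - 4)*(g - 1)*(g + 3)*(g - 1)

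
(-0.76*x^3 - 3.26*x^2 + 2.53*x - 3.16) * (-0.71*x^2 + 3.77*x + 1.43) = 0.5396*x^5 - 0.550600000000001*x^4 - 15.1733*x^3 + 7.1199*x^2 - 8.2953*x - 4.5188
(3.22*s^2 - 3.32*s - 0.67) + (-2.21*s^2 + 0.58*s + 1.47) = 1.01*s^2 - 2.74*s + 0.8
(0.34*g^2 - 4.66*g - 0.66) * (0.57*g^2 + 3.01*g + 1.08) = 0.1938*g^4 - 1.6328*g^3 - 14.0356*g^2 - 7.0194*g - 0.7128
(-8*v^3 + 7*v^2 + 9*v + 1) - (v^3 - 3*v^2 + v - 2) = -9*v^3 + 10*v^2 + 8*v + 3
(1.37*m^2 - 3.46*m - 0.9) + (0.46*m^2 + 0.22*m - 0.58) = 1.83*m^2 - 3.24*m - 1.48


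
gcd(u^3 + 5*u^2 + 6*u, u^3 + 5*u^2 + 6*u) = u^3 + 5*u^2 + 6*u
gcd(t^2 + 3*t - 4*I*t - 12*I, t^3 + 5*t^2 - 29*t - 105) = t + 3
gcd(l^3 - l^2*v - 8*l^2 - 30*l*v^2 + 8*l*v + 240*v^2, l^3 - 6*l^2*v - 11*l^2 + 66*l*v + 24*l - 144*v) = -l^2 + 6*l*v + 8*l - 48*v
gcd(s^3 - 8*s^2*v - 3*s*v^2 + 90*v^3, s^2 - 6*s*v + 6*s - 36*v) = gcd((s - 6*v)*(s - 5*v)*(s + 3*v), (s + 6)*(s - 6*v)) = s - 6*v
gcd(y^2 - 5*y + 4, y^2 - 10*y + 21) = 1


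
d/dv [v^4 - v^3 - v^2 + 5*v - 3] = 4*v^3 - 3*v^2 - 2*v + 5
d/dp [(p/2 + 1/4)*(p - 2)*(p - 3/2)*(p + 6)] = 2*p^3 + 9*p^2/2 - 67*p/4 + 9/2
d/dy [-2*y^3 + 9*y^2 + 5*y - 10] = -6*y^2 + 18*y + 5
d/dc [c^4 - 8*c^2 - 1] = 4*c*(c^2 - 4)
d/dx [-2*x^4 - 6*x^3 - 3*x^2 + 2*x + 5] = -8*x^3 - 18*x^2 - 6*x + 2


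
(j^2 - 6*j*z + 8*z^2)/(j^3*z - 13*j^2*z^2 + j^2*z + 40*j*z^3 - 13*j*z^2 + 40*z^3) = (j^2 - 6*j*z + 8*z^2)/(z*(j^3 - 13*j^2*z + j^2 + 40*j*z^2 - 13*j*z + 40*z^2))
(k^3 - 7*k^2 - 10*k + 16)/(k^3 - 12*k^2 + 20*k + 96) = (k - 1)/(k - 6)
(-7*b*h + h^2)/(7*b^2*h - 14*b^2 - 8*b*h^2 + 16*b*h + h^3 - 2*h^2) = -h/(b*h - 2*b - h^2 + 2*h)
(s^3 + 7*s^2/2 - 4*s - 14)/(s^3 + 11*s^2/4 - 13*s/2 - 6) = 2*(2*s^2 + 11*s + 14)/(4*s^2 + 19*s + 12)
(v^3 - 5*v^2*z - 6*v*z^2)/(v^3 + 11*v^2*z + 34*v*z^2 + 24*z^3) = v*(v - 6*z)/(v^2 + 10*v*z + 24*z^2)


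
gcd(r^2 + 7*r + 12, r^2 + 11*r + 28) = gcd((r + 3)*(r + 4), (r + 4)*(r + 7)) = r + 4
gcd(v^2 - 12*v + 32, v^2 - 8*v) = v - 8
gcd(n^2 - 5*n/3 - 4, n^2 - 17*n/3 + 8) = n - 3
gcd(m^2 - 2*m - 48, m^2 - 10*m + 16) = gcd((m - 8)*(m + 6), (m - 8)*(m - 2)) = m - 8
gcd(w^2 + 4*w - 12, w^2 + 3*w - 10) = w - 2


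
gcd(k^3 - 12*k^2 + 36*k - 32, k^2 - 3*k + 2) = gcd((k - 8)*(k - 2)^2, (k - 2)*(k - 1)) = k - 2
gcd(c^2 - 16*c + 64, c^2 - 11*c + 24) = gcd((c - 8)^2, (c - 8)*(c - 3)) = c - 8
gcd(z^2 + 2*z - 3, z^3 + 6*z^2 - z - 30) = z + 3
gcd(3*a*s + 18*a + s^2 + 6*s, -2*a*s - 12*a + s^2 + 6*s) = s + 6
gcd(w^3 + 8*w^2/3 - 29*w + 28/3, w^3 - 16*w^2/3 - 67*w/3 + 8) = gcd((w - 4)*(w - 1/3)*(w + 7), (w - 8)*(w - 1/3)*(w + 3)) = w - 1/3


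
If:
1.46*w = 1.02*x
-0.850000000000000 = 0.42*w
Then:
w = -2.02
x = -2.90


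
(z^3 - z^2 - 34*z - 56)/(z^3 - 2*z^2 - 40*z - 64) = (z - 7)/(z - 8)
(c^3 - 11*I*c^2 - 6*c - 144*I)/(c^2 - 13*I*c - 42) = (c^2 - 5*I*c + 24)/(c - 7*I)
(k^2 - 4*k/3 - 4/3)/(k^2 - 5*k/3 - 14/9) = 3*(k - 2)/(3*k - 7)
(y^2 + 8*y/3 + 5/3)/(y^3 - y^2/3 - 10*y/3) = (y + 1)/(y*(y - 2))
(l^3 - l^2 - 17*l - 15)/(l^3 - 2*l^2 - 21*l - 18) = (l - 5)/(l - 6)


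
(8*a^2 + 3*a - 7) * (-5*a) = -40*a^3 - 15*a^2 + 35*a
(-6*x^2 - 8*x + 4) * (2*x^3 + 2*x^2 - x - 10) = -12*x^5 - 28*x^4 - 2*x^3 + 76*x^2 + 76*x - 40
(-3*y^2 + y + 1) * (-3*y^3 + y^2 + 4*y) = 9*y^5 - 6*y^4 - 14*y^3 + 5*y^2 + 4*y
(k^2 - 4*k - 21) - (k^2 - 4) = -4*k - 17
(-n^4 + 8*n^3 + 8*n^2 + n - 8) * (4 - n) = n^5 - 12*n^4 + 24*n^3 + 31*n^2 + 12*n - 32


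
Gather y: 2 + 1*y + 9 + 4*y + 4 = 5*y + 15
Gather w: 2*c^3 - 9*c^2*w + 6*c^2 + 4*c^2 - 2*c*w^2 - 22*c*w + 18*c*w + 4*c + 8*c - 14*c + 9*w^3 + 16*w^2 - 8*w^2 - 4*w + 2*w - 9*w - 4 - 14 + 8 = 2*c^3 + 10*c^2 - 2*c + 9*w^3 + w^2*(8 - 2*c) + w*(-9*c^2 - 4*c - 11) - 10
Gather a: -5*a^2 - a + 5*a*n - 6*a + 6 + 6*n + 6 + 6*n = -5*a^2 + a*(5*n - 7) + 12*n + 12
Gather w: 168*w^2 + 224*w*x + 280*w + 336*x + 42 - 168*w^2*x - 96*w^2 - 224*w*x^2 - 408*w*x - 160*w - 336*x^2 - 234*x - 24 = w^2*(72 - 168*x) + w*(-224*x^2 - 184*x + 120) - 336*x^2 + 102*x + 18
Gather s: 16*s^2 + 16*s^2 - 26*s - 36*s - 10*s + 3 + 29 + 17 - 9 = 32*s^2 - 72*s + 40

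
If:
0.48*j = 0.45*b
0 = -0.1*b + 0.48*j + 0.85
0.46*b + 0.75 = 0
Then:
No Solution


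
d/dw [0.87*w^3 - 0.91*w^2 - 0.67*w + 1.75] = 2.61*w^2 - 1.82*w - 0.67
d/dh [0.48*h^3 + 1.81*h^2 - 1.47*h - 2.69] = 1.44*h^2 + 3.62*h - 1.47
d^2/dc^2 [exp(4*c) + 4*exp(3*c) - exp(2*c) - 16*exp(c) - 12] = 4*(4*exp(3*c) + 9*exp(2*c) - exp(c) - 4)*exp(c)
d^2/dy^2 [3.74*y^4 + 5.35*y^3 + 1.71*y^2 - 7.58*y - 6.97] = 44.88*y^2 + 32.1*y + 3.42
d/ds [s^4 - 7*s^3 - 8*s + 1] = 4*s^3 - 21*s^2 - 8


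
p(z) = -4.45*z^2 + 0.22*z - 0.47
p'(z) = 0.22 - 8.9*z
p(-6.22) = -174.00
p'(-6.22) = 55.58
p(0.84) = -3.43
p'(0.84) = -7.26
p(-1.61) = -12.36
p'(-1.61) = 14.55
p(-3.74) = -63.54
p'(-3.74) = 33.51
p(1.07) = -5.33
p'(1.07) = -9.30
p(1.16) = -6.20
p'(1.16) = -10.10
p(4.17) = -76.93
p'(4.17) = -36.89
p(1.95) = -16.96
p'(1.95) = -17.14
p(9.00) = -358.94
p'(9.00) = -79.88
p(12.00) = -638.63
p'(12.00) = -106.58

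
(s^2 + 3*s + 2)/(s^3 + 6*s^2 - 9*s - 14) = (s + 2)/(s^2 + 5*s - 14)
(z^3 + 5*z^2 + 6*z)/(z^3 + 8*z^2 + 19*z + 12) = z*(z + 2)/(z^2 + 5*z + 4)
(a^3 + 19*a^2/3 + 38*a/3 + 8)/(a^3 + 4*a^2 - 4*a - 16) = (a^2 + 13*a/3 + 4)/(a^2 + 2*a - 8)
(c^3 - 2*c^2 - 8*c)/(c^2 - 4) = c*(c - 4)/(c - 2)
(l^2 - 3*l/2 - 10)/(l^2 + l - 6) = (l^2 - 3*l/2 - 10)/(l^2 + l - 6)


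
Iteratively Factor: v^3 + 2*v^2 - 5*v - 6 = (v + 1)*(v^2 + v - 6) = (v + 1)*(v + 3)*(v - 2)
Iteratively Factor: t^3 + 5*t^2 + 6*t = (t)*(t^2 + 5*t + 6) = t*(t + 2)*(t + 3)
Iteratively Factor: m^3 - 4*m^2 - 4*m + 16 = (m - 4)*(m^2 - 4) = (m - 4)*(m - 2)*(m + 2)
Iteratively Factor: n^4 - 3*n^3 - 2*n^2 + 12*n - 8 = (n - 2)*(n^3 - n^2 - 4*n + 4) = (n - 2)*(n - 1)*(n^2 - 4) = (n - 2)^2*(n - 1)*(n + 2)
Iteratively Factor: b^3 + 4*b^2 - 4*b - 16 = (b + 2)*(b^2 + 2*b - 8) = (b - 2)*(b + 2)*(b + 4)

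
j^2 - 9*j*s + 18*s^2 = (j - 6*s)*(j - 3*s)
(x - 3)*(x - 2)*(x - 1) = x^3 - 6*x^2 + 11*x - 6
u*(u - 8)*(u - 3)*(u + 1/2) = u^4 - 21*u^3/2 + 37*u^2/2 + 12*u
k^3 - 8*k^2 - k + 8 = (k - 8)*(k - 1)*(k + 1)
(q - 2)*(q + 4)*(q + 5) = q^3 + 7*q^2 + 2*q - 40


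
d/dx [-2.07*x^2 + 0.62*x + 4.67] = 0.62 - 4.14*x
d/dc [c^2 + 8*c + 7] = 2*c + 8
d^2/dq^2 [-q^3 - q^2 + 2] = -6*q - 2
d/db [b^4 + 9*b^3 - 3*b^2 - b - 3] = 4*b^3 + 27*b^2 - 6*b - 1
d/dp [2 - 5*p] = -5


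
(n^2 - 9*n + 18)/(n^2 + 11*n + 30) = (n^2 - 9*n + 18)/(n^2 + 11*n + 30)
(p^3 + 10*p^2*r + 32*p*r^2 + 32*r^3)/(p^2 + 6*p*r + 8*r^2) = p + 4*r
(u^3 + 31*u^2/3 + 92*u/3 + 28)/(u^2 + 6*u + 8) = (u^2 + 25*u/3 + 14)/(u + 4)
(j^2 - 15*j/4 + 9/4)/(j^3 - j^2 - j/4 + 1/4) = (4*j^2 - 15*j + 9)/(4*j^3 - 4*j^2 - j + 1)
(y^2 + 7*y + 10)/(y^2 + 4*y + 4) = (y + 5)/(y + 2)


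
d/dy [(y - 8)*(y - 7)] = 2*y - 15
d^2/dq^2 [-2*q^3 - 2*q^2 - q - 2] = -12*q - 4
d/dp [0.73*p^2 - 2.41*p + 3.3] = 1.46*p - 2.41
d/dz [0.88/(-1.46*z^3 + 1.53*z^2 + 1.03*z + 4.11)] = (3.8544*z^2 - 2.6928*z - 0.9064)/(-1.46*z^3 + 1.53*z^2 + 1.03*z + 4.11)^2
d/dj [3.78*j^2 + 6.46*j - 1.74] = 7.56*j + 6.46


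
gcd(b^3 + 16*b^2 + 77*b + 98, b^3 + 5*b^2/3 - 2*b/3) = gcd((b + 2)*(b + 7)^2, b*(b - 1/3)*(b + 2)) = b + 2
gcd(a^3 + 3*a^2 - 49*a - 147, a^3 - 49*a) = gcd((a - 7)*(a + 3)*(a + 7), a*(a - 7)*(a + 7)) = a^2 - 49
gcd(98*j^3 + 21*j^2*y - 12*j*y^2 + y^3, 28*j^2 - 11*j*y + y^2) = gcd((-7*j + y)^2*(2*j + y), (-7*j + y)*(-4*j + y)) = -7*j + y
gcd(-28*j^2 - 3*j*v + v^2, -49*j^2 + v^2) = -7*j + v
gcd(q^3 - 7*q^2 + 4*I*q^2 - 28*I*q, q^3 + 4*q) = q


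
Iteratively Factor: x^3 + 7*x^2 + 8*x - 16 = (x + 4)*(x^2 + 3*x - 4) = (x - 1)*(x + 4)*(x + 4)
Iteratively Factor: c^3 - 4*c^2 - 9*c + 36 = (c - 3)*(c^2 - c - 12) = (c - 3)*(c + 3)*(c - 4)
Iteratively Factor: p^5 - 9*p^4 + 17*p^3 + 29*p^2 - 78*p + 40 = (p - 1)*(p^4 - 8*p^3 + 9*p^2 + 38*p - 40) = (p - 4)*(p - 1)*(p^3 - 4*p^2 - 7*p + 10) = (p - 4)*(p - 1)^2*(p^2 - 3*p - 10) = (p - 5)*(p - 4)*(p - 1)^2*(p + 2)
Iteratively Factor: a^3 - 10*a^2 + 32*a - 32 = (a - 2)*(a^2 - 8*a + 16) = (a - 4)*(a - 2)*(a - 4)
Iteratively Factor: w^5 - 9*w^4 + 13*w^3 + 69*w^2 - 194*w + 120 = (w + 3)*(w^4 - 12*w^3 + 49*w^2 - 78*w + 40) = (w - 2)*(w + 3)*(w^3 - 10*w^2 + 29*w - 20) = (w - 2)*(w - 1)*(w + 3)*(w^2 - 9*w + 20) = (w - 5)*(w - 2)*(w - 1)*(w + 3)*(w - 4)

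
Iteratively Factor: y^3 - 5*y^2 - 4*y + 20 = (y - 2)*(y^2 - 3*y - 10) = (y - 2)*(y + 2)*(y - 5)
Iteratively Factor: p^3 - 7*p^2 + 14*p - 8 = (p - 1)*(p^2 - 6*p + 8) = (p - 2)*(p - 1)*(p - 4)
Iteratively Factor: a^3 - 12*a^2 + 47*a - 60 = (a - 3)*(a^2 - 9*a + 20) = (a - 4)*(a - 3)*(a - 5)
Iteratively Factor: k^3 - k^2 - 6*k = (k - 3)*(k^2 + 2*k) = (k - 3)*(k + 2)*(k)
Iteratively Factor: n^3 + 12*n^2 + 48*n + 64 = (n + 4)*(n^2 + 8*n + 16) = (n + 4)^2*(n + 4)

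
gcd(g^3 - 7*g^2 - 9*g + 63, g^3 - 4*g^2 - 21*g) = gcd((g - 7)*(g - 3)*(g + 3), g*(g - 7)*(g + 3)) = g^2 - 4*g - 21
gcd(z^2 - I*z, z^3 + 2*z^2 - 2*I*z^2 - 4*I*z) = z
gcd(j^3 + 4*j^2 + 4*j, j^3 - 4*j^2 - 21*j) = j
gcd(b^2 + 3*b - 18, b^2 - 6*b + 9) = b - 3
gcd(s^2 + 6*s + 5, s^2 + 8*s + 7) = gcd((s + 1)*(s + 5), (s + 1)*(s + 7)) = s + 1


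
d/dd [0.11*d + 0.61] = 0.110000000000000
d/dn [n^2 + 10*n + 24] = 2*n + 10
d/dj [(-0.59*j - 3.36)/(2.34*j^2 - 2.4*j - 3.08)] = (1.3806*j^2 + 15.7248*j - 6.2468)/(5.4756*j^4 - 11.232*j^3 - 8.6544*j^2 + 14.784*j + 9.4864)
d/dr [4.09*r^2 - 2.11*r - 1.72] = 8.18*r - 2.11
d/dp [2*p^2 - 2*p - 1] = 4*p - 2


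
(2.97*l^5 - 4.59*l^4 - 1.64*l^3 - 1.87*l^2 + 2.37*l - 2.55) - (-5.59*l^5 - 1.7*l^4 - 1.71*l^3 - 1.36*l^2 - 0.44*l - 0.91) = 8.56*l^5 - 2.89*l^4 + 0.0700000000000001*l^3 - 0.51*l^2 + 2.81*l - 1.64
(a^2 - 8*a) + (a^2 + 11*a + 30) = 2*a^2 + 3*a + 30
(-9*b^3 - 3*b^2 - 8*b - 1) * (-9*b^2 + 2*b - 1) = 81*b^5 + 9*b^4 + 75*b^3 - 4*b^2 + 6*b + 1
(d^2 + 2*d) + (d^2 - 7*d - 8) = 2*d^2 - 5*d - 8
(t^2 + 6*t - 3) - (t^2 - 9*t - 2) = 15*t - 1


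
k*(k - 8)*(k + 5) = k^3 - 3*k^2 - 40*k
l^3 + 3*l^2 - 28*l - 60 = (l - 5)*(l + 2)*(l + 6)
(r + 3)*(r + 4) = r^2 + 7*r + 12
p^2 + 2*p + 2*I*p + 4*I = (p + 2)*(p + 2*I)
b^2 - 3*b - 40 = (b - 8)*(b + 5)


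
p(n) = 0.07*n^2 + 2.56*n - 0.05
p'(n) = 0.14*n + 2.56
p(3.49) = 9.74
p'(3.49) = 3.05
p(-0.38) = -1.01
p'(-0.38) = 2.51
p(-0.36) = -0.96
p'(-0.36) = 2.51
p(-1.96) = -4.80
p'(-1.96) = 2.29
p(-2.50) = -6.01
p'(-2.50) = 2.21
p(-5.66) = -12.30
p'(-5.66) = 1.77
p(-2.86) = -6.80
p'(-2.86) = 2.16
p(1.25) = 3.26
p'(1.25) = 2.74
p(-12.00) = -20.69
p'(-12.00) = 0.88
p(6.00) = 17.83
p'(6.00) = 3.40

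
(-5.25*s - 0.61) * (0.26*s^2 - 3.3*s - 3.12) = -1.365*s^3 + 17.1664*s^2 + 18.393*s + 1.9032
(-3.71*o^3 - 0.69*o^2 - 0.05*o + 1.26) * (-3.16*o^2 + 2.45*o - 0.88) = 11.7236*o^5 - 6.9091*o^4 + 1.7323*o^3 - 3.4969*o^2 + 3.131*o - 1.1088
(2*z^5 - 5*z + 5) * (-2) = -4*z^5 + 10*z - 10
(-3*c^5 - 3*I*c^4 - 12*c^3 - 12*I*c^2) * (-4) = 12*c^5 + 12*I*c^4 + 48*c^3 + 48*I*c^2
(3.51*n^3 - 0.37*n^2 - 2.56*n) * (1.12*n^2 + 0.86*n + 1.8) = 3.9312*n^5 + 2.6042*n^4 + 3.1326*n^3 - 2.8676*n^2 - 4.608*n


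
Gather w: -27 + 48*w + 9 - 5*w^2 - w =-5*w^2 + 47*w - 18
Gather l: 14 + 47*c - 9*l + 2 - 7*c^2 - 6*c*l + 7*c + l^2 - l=-7*c^2 + 54*c + l^2 + l*(-6*c - 10) + 16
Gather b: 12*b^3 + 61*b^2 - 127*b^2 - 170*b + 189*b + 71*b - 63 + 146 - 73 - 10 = 12*b^3 - 66*b^2 + 90*b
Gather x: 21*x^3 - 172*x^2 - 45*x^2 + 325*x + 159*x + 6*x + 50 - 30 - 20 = 21*x^3 - 217*x^2 + 490*x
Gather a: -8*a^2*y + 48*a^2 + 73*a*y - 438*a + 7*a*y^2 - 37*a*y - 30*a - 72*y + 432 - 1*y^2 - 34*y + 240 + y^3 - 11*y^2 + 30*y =a^2*(48 - 8*y) + a*(7*y^2 + 36*y - 468) + y^3 - 12*y^2 - 76*y + 672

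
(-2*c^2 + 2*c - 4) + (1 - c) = -2*c^2 + c - 3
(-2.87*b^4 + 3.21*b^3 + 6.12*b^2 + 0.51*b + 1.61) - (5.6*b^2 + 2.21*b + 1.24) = -2.87*b^4 + 3.21*b^3 + 0.52*b^2 - 1.7*b + 0.37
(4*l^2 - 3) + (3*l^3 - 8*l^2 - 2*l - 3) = 3*l^3 - 4*l^2 - 2*l - 6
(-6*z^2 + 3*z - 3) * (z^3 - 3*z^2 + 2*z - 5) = -6*z^5 + 21*z^4 - 24*z^3 + 45*z^2 - 21*z + 15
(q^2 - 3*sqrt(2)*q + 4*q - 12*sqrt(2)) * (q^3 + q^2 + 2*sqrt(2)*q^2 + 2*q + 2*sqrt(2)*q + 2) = q^5 - sqrt(2)*q^4 + 5*q^4 - 5*sqrt(2)*q^3 - 6*q^3 - 50*q^2 - 10*sqrt(2)*q^2 - 30*sqrt(2)*q - 40*q - 24*sqrt(2)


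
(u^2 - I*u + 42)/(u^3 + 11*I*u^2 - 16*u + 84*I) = (u - 7*I)/(u^2 + 5*I*u + 14)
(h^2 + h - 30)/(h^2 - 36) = (h - 5)/(h - 6)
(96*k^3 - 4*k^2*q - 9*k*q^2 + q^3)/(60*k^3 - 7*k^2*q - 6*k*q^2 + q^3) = (-8*k + q)/(-5*k + q)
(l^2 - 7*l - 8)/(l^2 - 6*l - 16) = (l + 1)/(l + 2)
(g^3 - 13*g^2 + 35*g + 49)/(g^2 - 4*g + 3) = (g^3 - 13*g^2 + 35*g + 49)/(g^2 - 4*g + 3)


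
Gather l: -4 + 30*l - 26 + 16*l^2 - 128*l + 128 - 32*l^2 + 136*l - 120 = -16*l^2 + 38*l - 22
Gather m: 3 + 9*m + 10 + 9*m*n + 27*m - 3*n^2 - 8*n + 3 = m*(9*n + 36) - 3*n^2 - 8*n + 16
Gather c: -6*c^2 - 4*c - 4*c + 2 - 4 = -6*c^2 - 8*c - 2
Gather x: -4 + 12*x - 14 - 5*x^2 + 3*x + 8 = -5*x^2 + 15*x - 10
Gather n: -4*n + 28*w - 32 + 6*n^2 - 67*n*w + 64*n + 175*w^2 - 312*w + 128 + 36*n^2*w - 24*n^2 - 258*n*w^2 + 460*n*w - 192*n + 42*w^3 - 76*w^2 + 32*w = n^2*(36*w - 18) + n*(-258*w^2 + 393*w - 132) + 42*w^3 + 99*w^2 - 252*w + 96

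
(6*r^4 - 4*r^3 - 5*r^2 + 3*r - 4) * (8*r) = 48*r^5 - 32*r^4 - 40*r^3 + 24*r^2 - 32*r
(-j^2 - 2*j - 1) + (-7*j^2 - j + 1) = -8*j^2 - 3*j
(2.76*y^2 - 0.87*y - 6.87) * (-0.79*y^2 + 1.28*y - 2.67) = -2.1804*y^4 + 4.2201*y^3 - 3.0555*y^2 - 6.4707*y + 18.3429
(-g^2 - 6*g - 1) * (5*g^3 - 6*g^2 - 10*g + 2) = -5*g^5 - 24*g^4 + 41*g^3 + 64*g^2 - 2*g - 2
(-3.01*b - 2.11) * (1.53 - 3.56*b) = 10.7156*b^2 + 2.9063*b - 3.2283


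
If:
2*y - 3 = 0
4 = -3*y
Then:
No Solution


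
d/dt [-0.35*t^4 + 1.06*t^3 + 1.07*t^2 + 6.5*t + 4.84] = -1.4*t^3 + 3.18*t^2 + 2.14*t + 6.5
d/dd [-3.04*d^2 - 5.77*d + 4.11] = -6.08*d - 5.77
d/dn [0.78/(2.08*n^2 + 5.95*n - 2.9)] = (-3.2448*n - 4.641)/(2.08*n^2 + 5.95*n - 2.9)^2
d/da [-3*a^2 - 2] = -6*a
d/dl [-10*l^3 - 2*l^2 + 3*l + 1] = -30*l^2 - 4*l + 3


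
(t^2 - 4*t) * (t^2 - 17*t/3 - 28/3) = t^4 - 29*t^3/3 + 40*t^2/3 + 112*t/3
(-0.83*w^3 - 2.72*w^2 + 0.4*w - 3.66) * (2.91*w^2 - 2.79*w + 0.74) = -2.4153*w^5 - 5.5995*w^4 + 8.1386*w^3 - 13.7794*w^2 + 10.5074*w - 2.7084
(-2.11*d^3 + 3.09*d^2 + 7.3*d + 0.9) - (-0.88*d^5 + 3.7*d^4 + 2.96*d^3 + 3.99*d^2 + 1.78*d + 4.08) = 0.88*d^5 - 3.7*d^4 - 5.07*d^3 - 0.9*d^2 + 5.52*d - 3.18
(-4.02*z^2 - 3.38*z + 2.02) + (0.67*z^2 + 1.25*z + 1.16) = -3.35*z^2 - 2.13*z + 3.18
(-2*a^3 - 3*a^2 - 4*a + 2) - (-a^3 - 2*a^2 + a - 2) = -a^3 - a^2 - 5*a + 4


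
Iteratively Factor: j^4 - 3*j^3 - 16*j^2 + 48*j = (j - 4)*(j^3 + j^2 - 12*j) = (j - 4)*(j + 4)*(j^2 - 3*j) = (j - 4)*(j - 3)*(j + 4)*(j)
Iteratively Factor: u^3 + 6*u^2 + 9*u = (u + 3)*(u^2 + 3*u) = u*(u + 3)*(u + 3)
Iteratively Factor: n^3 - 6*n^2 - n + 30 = (n - 5)*(n^2 - n - 6) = (n - 5)*(n + 2)*(n - 3)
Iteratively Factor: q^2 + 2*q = (q + 2)*(q)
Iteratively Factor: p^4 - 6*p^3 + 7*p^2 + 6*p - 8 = (p - 4)*(p^3 - 2*p^2 - p + 2) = (p - 4)*(p + 1)*(p^2 - 3*p + 2) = (p - 4)*(p - 1)*(p + 1)*(p - 2)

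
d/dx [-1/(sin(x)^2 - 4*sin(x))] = 2*(sin(x) - 2)*cos(x)/((sin(x) - 4)^2*sin(x)^2)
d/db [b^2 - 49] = 2*b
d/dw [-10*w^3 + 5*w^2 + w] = -30*w^2 + 10*w + 1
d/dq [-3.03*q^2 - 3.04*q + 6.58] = -6.06*q - 3.04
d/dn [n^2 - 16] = 2*n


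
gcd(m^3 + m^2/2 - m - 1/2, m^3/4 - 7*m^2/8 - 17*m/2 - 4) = m + 1/2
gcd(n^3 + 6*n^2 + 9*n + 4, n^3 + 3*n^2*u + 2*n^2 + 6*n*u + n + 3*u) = n^2 + 2*n + 1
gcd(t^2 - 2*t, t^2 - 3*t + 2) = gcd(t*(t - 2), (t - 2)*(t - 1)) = t - 2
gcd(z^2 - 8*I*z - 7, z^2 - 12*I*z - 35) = z - 7*I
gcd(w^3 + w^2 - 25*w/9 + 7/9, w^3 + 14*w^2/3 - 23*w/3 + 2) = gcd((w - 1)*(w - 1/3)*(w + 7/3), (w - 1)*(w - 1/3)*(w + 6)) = w^2 - 4*w/3 + 1/3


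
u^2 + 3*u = u*(u + 3)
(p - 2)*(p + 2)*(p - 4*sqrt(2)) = p^3 - 4*sqrt(2)*p^2 - 4*p + 16*sqrt(2)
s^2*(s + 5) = s^3 + 5*s^2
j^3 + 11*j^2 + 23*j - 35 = (j - 1)*(j + 5)*(j + 7)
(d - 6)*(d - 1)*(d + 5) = d^3 - 2*d^2 - 29*d + 30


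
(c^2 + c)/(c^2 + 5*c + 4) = c/(c + 4)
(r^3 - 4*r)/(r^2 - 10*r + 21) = r*(r^2 - 4)/(r^2 - 10*r + 21)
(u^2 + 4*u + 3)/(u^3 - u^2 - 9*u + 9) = (u + 1)/(u^2 - 4*u + 3)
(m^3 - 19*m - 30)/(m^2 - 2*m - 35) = (-m^3 + 19*m + 30)/(-m^2 + 2*m + 35)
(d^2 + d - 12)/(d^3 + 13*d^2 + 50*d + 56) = (d - 3)/(d^2 + 9*d + 14)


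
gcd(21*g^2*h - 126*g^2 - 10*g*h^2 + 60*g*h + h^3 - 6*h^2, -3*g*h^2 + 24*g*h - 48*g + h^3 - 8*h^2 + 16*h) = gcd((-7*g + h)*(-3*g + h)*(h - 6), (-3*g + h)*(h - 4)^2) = 3*g - h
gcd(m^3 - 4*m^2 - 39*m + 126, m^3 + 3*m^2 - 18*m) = m^2 + 3*m - 18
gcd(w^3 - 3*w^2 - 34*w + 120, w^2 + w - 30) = w^2 + w - 30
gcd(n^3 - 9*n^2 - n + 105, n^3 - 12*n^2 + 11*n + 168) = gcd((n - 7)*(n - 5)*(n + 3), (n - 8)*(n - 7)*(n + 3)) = n^2 - 4*n - 21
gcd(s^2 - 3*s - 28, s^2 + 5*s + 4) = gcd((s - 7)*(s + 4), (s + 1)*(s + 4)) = s + 4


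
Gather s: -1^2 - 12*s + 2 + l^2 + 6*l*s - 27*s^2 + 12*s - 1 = l^2 + 6*l*s - 27*s^2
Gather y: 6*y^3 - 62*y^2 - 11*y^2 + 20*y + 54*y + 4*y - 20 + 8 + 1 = 6*y^3 - 73*y^2 + 78*y - 11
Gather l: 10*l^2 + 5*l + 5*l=10*l^2 + 10*l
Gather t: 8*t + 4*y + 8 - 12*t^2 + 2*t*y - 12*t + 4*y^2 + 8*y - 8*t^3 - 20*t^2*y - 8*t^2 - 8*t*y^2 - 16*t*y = -8*t^3 + t^2*(-20*y - 20) + t*(-8*y^2 - 14*y - 4) + 4*y^2 + 12*y + 8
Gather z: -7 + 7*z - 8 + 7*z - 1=14*z - 16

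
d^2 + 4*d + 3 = (d + 1)*(d + 3)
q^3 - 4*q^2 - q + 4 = (q - 4)*(q - 1)*(q + 1)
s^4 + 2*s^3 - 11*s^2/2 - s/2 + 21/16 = (s - 3/2)*(s - 1/2)*(s + 1/2)*(s + 7/2)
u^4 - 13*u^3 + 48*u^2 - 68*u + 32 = (u - 8)*(u - 2)^2*(u - 1)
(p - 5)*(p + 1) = p^2 - 4*p - 5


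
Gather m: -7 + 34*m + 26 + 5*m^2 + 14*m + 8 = 5*m^2 + 48*m + 27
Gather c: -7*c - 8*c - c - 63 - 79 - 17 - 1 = -16*c - 160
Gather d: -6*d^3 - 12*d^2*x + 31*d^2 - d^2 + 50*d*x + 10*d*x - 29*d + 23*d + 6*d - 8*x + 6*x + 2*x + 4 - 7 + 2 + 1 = -6*d^3 + d^2*(30 - 12*x) + 60*d*x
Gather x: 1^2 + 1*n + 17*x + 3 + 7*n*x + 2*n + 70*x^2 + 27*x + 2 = 3*n + 70*x^2 + x*(7*n + 44) + 6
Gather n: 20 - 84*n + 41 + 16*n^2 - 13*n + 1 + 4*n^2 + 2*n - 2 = 20*n^2 - 95*n + 60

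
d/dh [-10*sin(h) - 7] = -10*cos(h)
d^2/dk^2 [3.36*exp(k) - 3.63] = 3.36*exp(k)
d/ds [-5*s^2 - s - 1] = -10*s - 1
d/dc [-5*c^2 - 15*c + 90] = -10*c - 15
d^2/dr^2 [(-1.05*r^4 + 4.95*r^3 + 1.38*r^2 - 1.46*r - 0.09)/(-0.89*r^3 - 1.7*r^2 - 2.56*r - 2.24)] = (-1.77635683940025e-15*r^8 + 14.076864*r^6 + 89.465196*r^5 + 216.67242*r^4 + 123.648944*r^3 - 107.696616*r^2 - 181.107264*r - 30.098816)/(0.704969*r^9 + 4.03971*r^8 + 13.799628*r^7 + 33.475592*r^6 + 60.028032*r^5 + 83.465856*r^4 + 88.665088*r^3 + 69.629952*r^2 + 38.535168*r + 11.239424)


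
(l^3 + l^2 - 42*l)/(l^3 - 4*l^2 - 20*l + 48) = l*(l + 7)/(l^2 + 2*l - 8)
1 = 1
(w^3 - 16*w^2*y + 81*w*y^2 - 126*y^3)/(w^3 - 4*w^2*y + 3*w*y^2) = (-w^2 + 13*w*y - 42*y^2)/(w*(-w + y))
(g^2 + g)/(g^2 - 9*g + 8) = g*(g + 1)/(g^2 - 9*g + 8)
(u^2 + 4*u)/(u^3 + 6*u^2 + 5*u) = (u + 4)/(u^2 + 6*u + 5)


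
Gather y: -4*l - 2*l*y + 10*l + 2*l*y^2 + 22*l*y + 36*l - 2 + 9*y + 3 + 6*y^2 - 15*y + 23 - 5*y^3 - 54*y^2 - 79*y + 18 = 42*l - 5*y^3 + y^2*(2*l - 48) + y*(20*l - 85) + 42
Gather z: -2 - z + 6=4 - z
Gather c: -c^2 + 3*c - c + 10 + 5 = -c^2 + 2*c + 15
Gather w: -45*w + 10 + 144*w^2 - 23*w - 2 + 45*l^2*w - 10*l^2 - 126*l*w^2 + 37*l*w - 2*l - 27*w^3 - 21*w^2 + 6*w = -10*l^2 - 2*l - 27*w^3 + w^2*(123 - 126*l) + w*(45*l^2 + 37*l - 62) + 8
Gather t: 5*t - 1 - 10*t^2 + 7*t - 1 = -10*t^2 + 12*t - 2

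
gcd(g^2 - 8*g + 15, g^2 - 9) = g - 3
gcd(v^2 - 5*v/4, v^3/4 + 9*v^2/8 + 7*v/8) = v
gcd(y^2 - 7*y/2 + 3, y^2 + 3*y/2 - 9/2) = y - 3/2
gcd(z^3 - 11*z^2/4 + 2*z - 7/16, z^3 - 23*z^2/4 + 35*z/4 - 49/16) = z^2 - 9*z/4 + 7/8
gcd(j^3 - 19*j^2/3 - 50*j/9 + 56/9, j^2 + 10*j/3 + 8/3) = j + 4/3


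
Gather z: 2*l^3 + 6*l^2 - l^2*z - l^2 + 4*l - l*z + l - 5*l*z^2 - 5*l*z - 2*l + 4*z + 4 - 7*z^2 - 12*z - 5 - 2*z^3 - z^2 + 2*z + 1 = 2*l^3 + 5*l^2 + 3*l - 2*z^3 + z^2*(-5*l - 8) + z*(-l^2 - 6*l - 6)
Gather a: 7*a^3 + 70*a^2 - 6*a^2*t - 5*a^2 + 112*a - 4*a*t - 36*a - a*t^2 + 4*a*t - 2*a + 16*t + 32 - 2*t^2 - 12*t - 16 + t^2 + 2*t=7*a^3 + a^2*(65 - 6*t) + a*(74 - t^2) - t^2 + 6*t + 16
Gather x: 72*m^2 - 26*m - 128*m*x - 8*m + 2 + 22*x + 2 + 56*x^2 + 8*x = 72*m^2 - 34*m + 56*x^2 + x*(30 - 128*m) + 4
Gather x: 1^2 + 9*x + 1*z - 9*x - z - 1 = 0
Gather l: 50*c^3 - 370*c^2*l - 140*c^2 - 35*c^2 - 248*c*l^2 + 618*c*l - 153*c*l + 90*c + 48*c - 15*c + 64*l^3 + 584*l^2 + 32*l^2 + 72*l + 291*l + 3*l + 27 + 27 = 50*c^3 - 175*c^2 + 123*c + 64*l^3 + l^2*(616 - 248*c) + l*(-370*c^2 + 465*c + 366) + 54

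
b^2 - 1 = (b - 1)*(b + 1)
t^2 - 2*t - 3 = (t - 3)*(t + 1)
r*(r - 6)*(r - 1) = r^3 - 7*r^2 + 6*r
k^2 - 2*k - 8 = (k - 4)*(k + 2)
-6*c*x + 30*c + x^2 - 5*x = (-6*c + x)*(x - 5)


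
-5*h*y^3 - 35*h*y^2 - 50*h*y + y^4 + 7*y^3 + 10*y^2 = y*(-5*h + y)*(y + 2)*(y + 5)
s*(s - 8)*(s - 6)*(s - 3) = s^4 - 17*s^3 + 90*s^2 - 144*s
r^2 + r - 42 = (r - 6)*(r + 7)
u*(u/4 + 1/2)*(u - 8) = u^3/4 - 3*u^2/2 - 4*u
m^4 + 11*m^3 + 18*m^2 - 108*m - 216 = (m - 3)*(m + 2)*(m + 6)^2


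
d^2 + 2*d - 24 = (d - 4)*(d + 6)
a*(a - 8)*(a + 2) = a^3 - 6*a^2 - 16*a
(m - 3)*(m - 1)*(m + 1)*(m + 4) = m^4 + m^3 - 13*m^2 - m + 12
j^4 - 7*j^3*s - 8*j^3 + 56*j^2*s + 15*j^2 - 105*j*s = j*(j - 5)*(j - 3)*(j - 7*s)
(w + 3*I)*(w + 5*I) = w^2 + 8*I*w - 15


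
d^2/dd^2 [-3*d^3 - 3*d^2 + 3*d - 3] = -18*d - 6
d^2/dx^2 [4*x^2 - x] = 8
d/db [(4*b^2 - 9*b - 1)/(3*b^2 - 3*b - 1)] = (15*b^2 - 2*b + 6)/(9*b^4 - 18*b^3 + 3*b^2 + 6*b + 1)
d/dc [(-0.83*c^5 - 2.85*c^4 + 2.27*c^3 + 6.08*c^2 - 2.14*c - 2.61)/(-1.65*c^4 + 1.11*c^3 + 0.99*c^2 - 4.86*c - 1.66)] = (1.3695*c^8 - 1.8426*c^7 - 1.8831*c^6 + 30.5562*c^5 + 33.3475*c^4 - 15.6156*c^3 - 30.0435*c^2 - 15.0178*c - 9.1322)/(2.7225*c^8 - 3.663*c^7 - 2.0349*c^6 + 18.2358*c^5 - 4.3311*c^4 - 13.308*c^3 + 20.3328*c^2 + 16.1352*c + 2.7556)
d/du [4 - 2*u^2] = -4*u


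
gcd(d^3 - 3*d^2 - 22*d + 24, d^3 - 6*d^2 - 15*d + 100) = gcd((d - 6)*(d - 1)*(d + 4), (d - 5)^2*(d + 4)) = d + 4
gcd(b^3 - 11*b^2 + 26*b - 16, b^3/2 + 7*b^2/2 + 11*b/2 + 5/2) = 1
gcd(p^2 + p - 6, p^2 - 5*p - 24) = p + 3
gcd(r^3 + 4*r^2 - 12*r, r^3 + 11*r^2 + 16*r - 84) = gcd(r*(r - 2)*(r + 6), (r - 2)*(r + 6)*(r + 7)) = r^2 + 4*r - 12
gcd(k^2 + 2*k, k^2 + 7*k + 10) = k + 2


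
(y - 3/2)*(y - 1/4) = y^2 - 7*y/4 + 3/8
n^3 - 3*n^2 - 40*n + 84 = (n - 7)*(n - 2)*(n + 6)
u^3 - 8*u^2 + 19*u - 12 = (u - 4)*(u - 3)*(u - 1)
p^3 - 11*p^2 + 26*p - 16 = (p - 8)*(p - 2)*(p - 1)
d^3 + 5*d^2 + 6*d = d*(d + 2)*(d + 3)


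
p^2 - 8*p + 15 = (p - 5)*(p - 3)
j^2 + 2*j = j*(j + 2)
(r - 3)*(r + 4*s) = r^2 + 4*r*s - 3*r - 12*s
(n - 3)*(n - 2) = n^2 - 5*n + 6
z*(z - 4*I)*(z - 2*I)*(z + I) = z^4 - 5*I*z^3 - 2*z^2 - 8*I*z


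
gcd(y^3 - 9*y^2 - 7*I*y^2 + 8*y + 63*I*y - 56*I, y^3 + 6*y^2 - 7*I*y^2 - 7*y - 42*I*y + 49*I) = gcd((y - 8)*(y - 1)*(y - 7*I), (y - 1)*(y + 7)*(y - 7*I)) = y^2 + y*(-1 - 7*I) + 7*I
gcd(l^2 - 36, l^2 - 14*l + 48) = l - 6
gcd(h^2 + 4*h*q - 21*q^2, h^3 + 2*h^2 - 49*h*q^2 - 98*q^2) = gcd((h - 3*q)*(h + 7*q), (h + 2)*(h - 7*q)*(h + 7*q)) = h + 7*q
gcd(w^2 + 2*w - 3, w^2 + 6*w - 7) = w - 1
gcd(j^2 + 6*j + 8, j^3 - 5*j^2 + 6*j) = 1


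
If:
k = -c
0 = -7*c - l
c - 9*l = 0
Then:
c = 0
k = 0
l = 0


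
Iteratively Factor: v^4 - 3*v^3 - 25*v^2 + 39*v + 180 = (v + 3)*(v^3 - 6*v^2 - 7*v + 60) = (v - 4)*(v + 3)*(v^2 - 2*v - 15) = (v - 4)*(v + 3)^2*(v - 5)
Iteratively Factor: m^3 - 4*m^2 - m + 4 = (m + 1)*(m^2 - 5*m + 4) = (m - 4)*(m + 1)*(m - 1)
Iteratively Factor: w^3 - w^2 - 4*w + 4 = (w + 2)*(w^2 - 3*w + 2) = (w - 2)*(w + 2)*(w - 1)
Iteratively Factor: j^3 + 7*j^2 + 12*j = (j + 3)*(j^2 + 4*j) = (j + 3)*(j + 4)*(j)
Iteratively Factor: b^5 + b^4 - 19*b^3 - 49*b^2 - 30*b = (b - 5)*(b^4 + 6*b^3 + 11*b^2 + 6*b) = (b - 5)*(b + 1)*(b^3 + 5*b^2 + 6*b) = (b - 5)*(b + 1)*(b + 2)*(b^2 + 3*b) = b*(b - 5)*(b + 1)*(b + 2)*(b + 3)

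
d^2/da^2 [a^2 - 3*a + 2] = 2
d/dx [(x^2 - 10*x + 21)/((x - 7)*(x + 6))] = 9/(x^2 + 12*x + 36)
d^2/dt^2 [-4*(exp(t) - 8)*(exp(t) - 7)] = (60 - 16*exp(t))*exp(t)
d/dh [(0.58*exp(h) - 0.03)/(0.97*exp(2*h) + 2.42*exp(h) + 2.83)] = (-0.5626*exp(2*h) + 0.0582*exp(h) + 1.714)*exp(h)/(0.9409*exp(4*h) + 4.6948*exp(3*h) + 11.3466*exp(2*h) + 13.6972*exp(h) + 8.0089)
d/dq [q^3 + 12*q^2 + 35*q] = 3*q^2 + 24*q + 35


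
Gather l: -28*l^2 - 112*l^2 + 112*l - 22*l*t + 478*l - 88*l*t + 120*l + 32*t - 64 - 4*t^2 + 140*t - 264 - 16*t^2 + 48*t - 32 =-140*l^2 + l*(710 - 110*t) - 20*t^2 + 220*t - 360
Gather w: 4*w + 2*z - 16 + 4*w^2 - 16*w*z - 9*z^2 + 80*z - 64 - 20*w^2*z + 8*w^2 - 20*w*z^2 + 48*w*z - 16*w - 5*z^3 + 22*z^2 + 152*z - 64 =w^2*(12 - 20*z) + w*(-20*z^2 + 32*z - 12) - 5*z^3 + 13*z^2 + 234*z - 144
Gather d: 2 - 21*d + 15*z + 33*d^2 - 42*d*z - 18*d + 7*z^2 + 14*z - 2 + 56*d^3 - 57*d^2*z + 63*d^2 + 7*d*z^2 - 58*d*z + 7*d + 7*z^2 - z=56*d^3 + d^2*(96 - 57*z) + d*(7*z^2 - 100*z - 32) + 14*z^2 + 28*z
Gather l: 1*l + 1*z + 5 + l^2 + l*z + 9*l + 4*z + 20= l^2 + l*(z + 10) + 5*z + 25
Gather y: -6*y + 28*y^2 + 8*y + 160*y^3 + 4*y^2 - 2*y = 160*y^3 + 32*y^2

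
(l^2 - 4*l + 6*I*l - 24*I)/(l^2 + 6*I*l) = (l - 4)/l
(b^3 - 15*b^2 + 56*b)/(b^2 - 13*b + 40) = b*(b - 7)/(b - 5)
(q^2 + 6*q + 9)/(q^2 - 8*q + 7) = (q^2 + 6*q + 9)/(q^2 - 8*q + 7)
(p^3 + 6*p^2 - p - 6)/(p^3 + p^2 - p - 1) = (p + 6)/(p + 1)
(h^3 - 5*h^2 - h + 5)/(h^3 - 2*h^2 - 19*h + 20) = (h + 1)/(h + 4)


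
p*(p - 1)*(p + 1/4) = p^3 - 3*p^2/4 - p/4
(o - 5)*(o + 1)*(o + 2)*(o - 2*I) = o^4 - 2*o^3 - 2*I*o^3 - 13*o^2 + 4*I*o^2 - 10*o + 26*I*o + 20*I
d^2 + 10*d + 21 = (d + 3)*(d + 7)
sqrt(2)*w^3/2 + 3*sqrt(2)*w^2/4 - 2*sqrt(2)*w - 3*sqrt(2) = (w - 2)*(w + 3/2)*(sqrt(2)*w/2 + sqrt(2))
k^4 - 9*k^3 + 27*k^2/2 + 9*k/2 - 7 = (k - 7)*(k - 2)*(k - sqrt(2)/2)*(k + sqrt(2)/2)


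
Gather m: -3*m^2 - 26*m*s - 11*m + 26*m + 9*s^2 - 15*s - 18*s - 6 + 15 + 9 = -3*m^2 + m*(15 - 26*s) + 9*s^2 - 33*s + 18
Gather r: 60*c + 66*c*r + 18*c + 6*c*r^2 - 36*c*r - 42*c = 6*c*r^2 + 30*c*r + 36*c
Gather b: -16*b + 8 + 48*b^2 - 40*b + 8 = 48*b^2 - 56*b + 16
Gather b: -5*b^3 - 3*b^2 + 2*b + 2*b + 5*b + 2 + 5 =-5*b^3 - 3*b^2 + 9*b + 7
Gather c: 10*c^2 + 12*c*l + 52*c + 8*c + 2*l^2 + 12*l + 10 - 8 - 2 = 10*c^2 + c*(12*l + 60) + 2*l^2 + 12*l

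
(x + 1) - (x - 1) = 2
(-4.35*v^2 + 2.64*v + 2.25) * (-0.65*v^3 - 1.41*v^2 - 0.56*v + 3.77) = 2.8275*v^5 + 4.4175*v^4 - 2.7489*v^3 - 21.0504*v^2 + 8.6928*v + 8.4825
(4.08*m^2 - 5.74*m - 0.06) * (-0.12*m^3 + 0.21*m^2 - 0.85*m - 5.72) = -0.4896*m^5 + 1.5456*m^4 - 4.6662*m^3 - 18.4712*m^2 + 32.8838*m + 0.3432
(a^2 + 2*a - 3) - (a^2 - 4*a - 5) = 6*a + 2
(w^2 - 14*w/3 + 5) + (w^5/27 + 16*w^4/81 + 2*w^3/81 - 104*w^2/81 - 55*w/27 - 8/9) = w^5/27 + 16*w^4/81 + 2*w^3/81 - 23*w^2/81 - 181*w/27 + 37/9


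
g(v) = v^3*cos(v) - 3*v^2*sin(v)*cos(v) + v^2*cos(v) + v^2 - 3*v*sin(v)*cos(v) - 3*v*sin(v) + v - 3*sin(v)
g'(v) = -v^3*sin(v) + 3*v^2*sin(v)^2 - v^2*sin(v) - 3*v^2*cos(v)^2 + 3*v^2*cos(v) + 3*v*sin(v)^2 - 6*v*sin(v)*cos(v) - 3*v*cos(v)^2 - v*cos(v) + 2*v - 3*sin(v)*cos(v) - 3*sin(v) - 3*cos(v) + 1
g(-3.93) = 66.92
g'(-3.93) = -20.29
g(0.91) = -4.34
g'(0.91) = -4.49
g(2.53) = -3.05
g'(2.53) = -20.41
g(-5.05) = -21.47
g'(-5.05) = 167.97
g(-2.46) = 2.42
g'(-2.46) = -17.74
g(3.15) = -28.33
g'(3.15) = -55.34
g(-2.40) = 1.45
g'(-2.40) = -14.72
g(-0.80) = 0.12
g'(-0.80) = 0.54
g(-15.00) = 2264.47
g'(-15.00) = -2651.56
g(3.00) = -20.30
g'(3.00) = -50.93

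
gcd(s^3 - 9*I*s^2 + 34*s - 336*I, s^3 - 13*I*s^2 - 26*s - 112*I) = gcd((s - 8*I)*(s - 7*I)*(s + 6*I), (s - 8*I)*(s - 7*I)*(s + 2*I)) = s^2 - 15*I*s - 56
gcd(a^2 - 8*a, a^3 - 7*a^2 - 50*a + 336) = a - 8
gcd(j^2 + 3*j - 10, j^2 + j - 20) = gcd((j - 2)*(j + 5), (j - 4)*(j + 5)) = j + 5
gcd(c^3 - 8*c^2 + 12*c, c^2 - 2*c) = c^2 - 2*c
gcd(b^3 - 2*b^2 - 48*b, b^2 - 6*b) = b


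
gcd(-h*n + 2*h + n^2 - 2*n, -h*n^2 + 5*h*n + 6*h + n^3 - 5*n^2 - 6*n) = h - n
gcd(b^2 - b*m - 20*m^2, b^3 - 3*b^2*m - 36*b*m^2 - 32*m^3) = b + 4*m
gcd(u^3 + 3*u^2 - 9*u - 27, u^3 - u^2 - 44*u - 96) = u + 3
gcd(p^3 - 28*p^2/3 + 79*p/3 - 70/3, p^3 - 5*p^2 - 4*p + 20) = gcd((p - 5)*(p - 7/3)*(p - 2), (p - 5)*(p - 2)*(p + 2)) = p^2 - 7*p + 10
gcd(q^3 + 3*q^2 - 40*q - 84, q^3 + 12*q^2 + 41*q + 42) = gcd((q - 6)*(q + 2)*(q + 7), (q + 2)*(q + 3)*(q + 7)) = q^2 + 9*q + 14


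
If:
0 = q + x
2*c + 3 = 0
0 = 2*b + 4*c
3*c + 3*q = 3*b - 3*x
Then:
No Solution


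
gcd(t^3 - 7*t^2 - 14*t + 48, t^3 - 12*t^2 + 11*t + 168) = t^2 - 5*t - 24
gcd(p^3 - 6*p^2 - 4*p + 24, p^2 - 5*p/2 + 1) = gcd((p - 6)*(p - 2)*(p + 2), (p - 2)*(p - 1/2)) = p - 2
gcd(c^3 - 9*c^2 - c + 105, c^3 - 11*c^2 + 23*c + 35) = c^2 - 12*c + 35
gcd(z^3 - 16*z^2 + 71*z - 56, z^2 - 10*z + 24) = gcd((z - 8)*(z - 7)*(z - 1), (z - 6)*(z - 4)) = 1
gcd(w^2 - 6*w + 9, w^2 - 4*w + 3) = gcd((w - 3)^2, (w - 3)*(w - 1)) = w - 3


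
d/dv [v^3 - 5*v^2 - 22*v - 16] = 3*v^2 - 10*v - 22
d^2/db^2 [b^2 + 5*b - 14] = 2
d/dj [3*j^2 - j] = 6*j - 1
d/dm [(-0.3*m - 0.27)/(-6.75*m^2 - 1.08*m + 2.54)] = (2.025*m^2 + 0.324*m - (0.3*m + 0.27)*(13.5*m + 1.08) - 0.762)/(6.75*m^2 + 1.08*m - 2.54)^2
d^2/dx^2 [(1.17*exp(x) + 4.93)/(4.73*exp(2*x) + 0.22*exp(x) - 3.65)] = (26.176293*exp(4*x) + 439.976086*exp(3*x) + 136.587264*exp(2*x) + 341.634062*exp(x) + 19.546115)*exp(x)/(105.823817*exp(6*x) + 14.766114*exp(5*x) - 244.296459*exp(4*x) - 22.778492*exp(3*x) + 188.516295*exp(2*x) + 8.79285*exp(x) - 48.627125)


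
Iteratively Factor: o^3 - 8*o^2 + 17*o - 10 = (o - 1)*(o^2 - 7*o + 10) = (o - 2)*(o - 1)*(o - 5)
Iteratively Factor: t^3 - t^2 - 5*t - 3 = (t + 1)*(t^2 - 2*t - 3) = (t - 3)*(t + 1)*(t + 1)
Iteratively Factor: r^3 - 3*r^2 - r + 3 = (r - 3)*(r^2 - 1) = (r - 3)*(r + 1)*(r - 1)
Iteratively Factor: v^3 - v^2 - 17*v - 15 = (v + 3)*(v^2 - 4*v - 5) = (v + 1)*(v + 3)*(v - 5)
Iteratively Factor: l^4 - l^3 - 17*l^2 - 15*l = (l + 3)*(l^3 - 4*l^2 - 5*l) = l*(l + 3)*(l^2 - 4*l - 5) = l*(l + 1)*(l + 3)*(l - 5)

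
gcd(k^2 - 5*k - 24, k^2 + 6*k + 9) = k + 3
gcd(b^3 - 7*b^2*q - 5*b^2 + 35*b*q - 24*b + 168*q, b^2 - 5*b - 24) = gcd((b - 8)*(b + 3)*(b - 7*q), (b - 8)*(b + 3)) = b^2 - 5*b - 24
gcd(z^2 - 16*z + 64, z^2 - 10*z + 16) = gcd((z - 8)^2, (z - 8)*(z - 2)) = z - 8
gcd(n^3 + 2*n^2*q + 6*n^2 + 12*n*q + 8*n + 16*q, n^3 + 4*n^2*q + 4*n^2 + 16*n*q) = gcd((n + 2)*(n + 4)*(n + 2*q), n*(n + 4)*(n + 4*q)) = n + 4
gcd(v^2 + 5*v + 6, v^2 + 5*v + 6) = v^2 + 5*v + 6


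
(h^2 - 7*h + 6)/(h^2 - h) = (h - 6)/h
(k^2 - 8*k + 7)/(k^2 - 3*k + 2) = (k - 7)/(k - 2)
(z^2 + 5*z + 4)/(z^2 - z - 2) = (z + 4)/(z - 2)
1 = 1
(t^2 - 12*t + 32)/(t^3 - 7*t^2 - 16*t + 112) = (t - 8)/(t^2 - 3*t - 28)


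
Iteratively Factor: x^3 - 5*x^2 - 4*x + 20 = (x - 5)*(x^2 - 4) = (x - 5)*(x - 2)*(x + 2)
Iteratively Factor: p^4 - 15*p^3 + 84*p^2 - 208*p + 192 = (p - 4)*(p^3 - 11*p^2 + 40*p - 48) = (p - 4)^2*(p^2 - 7*p + 12) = (p - 4)^3*(p - 3)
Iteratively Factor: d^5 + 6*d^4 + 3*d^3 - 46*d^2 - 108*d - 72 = (d - 3)*(d^4 + 9*d^3 + 30*d^2 + 44*d + 24) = (d - 3)*(d + 2)*(d^3 + 7*d^2 + 16*d + 12) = (d - 3)*(d + 2)^2*(d^2 + 5*d + 6) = (d - 3)*(d + 2)^3*(d + 3)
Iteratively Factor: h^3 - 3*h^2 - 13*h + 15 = (h + 3)*(h^2 - 6*h + 5) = (h - 1)*(h + 3)*(h - 5)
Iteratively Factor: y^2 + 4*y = (y + 4)*(y)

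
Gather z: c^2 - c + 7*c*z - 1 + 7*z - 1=c^2 - c + z*(7*c + 7) - 2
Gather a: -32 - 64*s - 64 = -64*s - 96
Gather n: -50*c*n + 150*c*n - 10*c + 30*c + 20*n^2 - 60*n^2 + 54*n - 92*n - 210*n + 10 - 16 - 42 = 20*c - 40*n^2 + n*(100*c - 248) - 48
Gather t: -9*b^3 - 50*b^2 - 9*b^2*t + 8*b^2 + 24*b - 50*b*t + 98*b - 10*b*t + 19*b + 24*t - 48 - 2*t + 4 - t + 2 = -9*b^3 - 42*b^2 + 141*b + t*(-9*b^2 - 60*b + 21) - 42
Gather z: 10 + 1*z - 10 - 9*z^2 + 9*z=-9*z^2 + 10*z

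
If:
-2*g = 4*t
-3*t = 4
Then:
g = 8/3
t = -4/3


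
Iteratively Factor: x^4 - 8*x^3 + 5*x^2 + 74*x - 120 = (x - 4)*(x^3 - 4*x^2 - 11*x + 30) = (x - 5)*(x - 4)*(x^2 + x - 6) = (x - 5)*(x - 4)*(x - 2)*(x + 3)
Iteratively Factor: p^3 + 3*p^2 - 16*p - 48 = (p + 4)*(p^2 - p - 12) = (p + 3)*(p + 4)*(p - 4)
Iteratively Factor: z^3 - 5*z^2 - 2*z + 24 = (z - 4)*(z^2 - z - 6) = (z - 4)*(z - 3)*(z + 2)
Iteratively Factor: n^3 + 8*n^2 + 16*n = (n + 4)*(n^2 + 4*n) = (n + 4)^2*(n)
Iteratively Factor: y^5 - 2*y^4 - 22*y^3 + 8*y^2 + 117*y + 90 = (y + 2)*(y^4 - 4*y^3 - 14*y^2 + 36*y + 45) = (y + 2)*(y + 3)*(y^3 - 7*y^2 + 7*y + 15) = (y - 3)*(y + 2)*(y + 3)*(y^2 - 4*y - 5) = (y - 3)*(y + 1)*(y + 2)*(y + 3)*(y - 5)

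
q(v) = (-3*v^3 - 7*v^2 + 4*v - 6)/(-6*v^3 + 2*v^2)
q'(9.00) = -0.02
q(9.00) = 0.65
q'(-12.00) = -0.00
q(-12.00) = 0.39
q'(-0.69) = -11.52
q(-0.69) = -3.80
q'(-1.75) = -0.75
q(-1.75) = -0.48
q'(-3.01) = -0.19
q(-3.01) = 0.00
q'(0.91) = -8.64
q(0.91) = 3.64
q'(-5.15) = -0.06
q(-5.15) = 0.23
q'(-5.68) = -0.05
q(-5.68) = 0.25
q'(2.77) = -0.21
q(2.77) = 1.00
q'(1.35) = -1.78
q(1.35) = 1.87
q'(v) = (18*v^2 - 4*v)*(-3*v^3 - 7*v^2 + 4*v - 6)/(-6*v^3 + 2*v^2)^2 + (-9*v^2 - 14*v + 4)/(-6*v^3 + 2*v^2)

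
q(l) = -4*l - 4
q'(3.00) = -4.00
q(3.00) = -16.00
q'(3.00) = -4.00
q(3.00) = -16.00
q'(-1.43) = -4.00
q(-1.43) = 1.72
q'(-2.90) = -4.00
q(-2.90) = 7.60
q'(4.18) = -4.00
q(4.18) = -20.72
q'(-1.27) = -4.00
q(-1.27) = 1.08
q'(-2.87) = -4.00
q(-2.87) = 7.48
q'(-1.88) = -4.00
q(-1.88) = 3.52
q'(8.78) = -4.00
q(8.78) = -39.12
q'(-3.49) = -4.00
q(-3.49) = 9.96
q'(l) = -4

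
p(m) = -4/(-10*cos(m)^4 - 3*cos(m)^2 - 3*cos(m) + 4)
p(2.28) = -1.39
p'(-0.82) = -22.36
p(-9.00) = 1.51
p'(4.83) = -1.15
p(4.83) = -1.11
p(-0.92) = 15.06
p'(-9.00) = 7.69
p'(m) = -4*(-40*sin(m)*cos(m)^3 - 6*sin(m)*cos(m) - 3*sin(m))/(-10*cos(m)^4 - 3*cos(m)^2 - 3*cos(m) + 4)^2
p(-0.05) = 0.34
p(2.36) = -1.92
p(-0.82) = 2.49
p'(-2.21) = 2.44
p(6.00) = 0.39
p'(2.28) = -4.37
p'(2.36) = -10.14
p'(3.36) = 1.38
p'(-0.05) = -0.07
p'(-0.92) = -700.88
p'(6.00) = -0.48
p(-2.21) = -1.16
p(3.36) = 0.80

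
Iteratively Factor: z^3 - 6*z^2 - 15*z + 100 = (z + 4)*(z^2 - 10*z + 25) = (z - 5)*(z + 4)*(z - 5)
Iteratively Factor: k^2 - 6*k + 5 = (k - 5)*(k - 1)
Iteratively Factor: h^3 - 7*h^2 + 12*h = (h)*(h^2 - 7*h + 12) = h*(h - 4)*(h - 3)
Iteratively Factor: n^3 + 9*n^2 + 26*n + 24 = (n + 4)*(n^2 + 5*n + 6) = (n + 2)*(n + 4)*(n + 3)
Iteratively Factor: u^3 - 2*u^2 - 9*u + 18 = (u - 3)*(u^2 + u - 6) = (u - 3)*(u + 3)*(u - 2)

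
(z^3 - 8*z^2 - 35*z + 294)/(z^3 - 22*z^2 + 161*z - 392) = (z + 6)/(z - 8)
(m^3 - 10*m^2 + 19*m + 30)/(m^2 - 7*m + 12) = (m^3 - 10*m^2 + 19*m + 30)/(m^2 - 7*m + 12)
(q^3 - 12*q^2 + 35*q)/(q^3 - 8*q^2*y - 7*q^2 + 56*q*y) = (5 - q)/(-q + 8*y)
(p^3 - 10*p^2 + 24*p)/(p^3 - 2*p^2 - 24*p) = (p - 4)/(p + 4)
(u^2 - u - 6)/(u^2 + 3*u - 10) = (u^2 - u - 6)/(u^2 + 3*u - 10)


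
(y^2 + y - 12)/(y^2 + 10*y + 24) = (y - 3)/(y + 6)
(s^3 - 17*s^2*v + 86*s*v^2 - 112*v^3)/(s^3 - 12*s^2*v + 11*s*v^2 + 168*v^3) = (s - 2*v)/(s + 3*v)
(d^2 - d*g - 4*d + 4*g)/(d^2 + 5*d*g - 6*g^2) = (d - 4)/(d + 6*g)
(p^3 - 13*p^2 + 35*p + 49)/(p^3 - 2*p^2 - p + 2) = (p^2 - 14*p + 49)/(p^2 - 3*p + 2)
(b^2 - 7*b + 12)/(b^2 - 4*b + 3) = (b - 4)/(b - 1)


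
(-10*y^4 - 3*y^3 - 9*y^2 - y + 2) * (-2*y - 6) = 20*y^5 + 66*y^4 + 36*y^3 + 56*y^2 + 2*y - 12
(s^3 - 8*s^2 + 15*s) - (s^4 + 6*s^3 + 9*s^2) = -s^4 - 5*s^3 - 17*s^2 + 15*s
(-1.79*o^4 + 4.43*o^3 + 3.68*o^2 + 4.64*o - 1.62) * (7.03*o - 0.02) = -12.5837*o^5 + 31.1787*o^4 + 25.7818*o^3 + 32.5456*o^2 - 11.4814*o + 0.0324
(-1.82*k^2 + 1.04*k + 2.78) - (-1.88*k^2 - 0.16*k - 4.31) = 0.0599999999999998*k^2 + 1.2*k + 7.09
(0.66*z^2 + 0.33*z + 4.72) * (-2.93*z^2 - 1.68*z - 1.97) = -1.9338*z^4 - 2.0757*z^3 - 15.6842*z^2 - 8.5797*z - 9.2984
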